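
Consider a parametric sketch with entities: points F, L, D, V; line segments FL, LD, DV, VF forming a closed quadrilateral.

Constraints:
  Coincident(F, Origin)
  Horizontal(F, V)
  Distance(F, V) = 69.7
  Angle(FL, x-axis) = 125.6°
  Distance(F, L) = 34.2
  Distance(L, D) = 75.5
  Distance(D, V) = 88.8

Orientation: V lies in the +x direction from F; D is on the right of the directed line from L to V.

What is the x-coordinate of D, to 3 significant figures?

-6.01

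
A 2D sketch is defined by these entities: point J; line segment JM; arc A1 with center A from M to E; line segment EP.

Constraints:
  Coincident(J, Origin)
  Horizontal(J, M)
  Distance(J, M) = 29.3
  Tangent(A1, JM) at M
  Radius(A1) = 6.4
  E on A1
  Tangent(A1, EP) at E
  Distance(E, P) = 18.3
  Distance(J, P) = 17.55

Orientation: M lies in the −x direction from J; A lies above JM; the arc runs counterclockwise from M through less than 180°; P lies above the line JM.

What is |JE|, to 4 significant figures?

25.18

Checks: |AE| = 6.400 ✓; ∠(AE, EP) = 90.00° ✓; |EP| = 18.30 ✓; |JP| = 17.55 ✓.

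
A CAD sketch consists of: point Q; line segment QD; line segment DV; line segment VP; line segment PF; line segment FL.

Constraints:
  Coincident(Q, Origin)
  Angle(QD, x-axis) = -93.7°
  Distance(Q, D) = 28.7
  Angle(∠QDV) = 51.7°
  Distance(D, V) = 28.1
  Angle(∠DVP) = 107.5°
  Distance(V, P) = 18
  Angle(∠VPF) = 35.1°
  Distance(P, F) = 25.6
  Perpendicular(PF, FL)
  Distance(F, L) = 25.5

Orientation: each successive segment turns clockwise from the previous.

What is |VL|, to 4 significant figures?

18.65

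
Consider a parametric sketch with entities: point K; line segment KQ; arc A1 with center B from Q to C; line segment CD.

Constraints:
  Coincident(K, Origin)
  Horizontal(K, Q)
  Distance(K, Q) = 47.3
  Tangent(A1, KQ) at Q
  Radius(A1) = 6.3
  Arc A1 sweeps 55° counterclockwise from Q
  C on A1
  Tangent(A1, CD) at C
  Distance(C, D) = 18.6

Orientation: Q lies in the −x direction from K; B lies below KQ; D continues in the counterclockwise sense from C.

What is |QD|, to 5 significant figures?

23.912

On A1, Q sits at bearing 90° from B; a 55° counterclockwise sweep puts C at bearing 145°, so C = B + 6.3·(cos 145°, sin 145°) = (-52.461, -2.6865). Since A1 is tangent to CD there, BC ⟂ CD, so CD runs along (−sin 145°, cos 145°); with |CD| = 18.6, D = (-63.129, -17.923). Then |QD| = |D − Q| = 23.912.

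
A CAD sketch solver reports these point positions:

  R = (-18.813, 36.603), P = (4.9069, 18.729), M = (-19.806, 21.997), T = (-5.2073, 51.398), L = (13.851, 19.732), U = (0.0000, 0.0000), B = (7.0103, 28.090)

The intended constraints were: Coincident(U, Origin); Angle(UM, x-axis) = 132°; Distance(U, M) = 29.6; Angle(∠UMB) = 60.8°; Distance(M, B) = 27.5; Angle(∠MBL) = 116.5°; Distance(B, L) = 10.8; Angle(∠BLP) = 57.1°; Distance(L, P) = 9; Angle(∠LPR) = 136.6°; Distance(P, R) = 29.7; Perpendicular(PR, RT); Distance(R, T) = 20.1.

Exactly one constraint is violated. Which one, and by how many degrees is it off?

Perpendicular(PR, RT) — off by 5.60°.

U = (0.00, 0.00) ✓; UM at 132.0° ✓; |UM| = 29.60 ✓; ∠UMB = 60.80° ✓; |MB| = 27.50 ✓; ∠MBL = 116.5° ✓; |BL| = 10.80 ✓; ∠BLP = 57.10° ✓; |LP| = 9.000 ✓; ∠LPR = 136.6° ✓; |PR| = 29.70 ✓; ∠(PR, RT) = 95.60° ✗; |RT| = 20.10 ✓.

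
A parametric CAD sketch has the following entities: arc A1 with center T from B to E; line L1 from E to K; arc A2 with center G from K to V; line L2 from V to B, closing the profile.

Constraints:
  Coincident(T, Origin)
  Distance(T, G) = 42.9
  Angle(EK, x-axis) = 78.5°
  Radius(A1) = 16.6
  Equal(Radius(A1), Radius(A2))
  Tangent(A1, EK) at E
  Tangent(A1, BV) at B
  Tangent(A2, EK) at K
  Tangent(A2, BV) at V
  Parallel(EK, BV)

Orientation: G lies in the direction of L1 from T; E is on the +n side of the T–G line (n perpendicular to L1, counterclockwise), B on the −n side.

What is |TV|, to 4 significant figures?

46.00

The slot axis is L1's direction at 78.5°, so u = (cos 78.5°, sin 78.5°) = (0.1994, 0.9799) and n = (−sin 78.5°, cos 78.5°) = (-0.9799, 0.1994). T is at the origin and G lies 42.9 along u from T, so G = 42.9·u = (8.553, 42.04). Tangency of A1 to both parallel lines with radius 16.6 puts E and B at T ± 16.6·n: E = (-16.27, 3.310), B = (16.27, -3.310). Equal radii place K and V the same way about G: K = G + 16.6·n = (-7.714, 45.35), V = G − 16.6·n = (24.82, 38.73). Then |TV| = |V − T| = 46.00.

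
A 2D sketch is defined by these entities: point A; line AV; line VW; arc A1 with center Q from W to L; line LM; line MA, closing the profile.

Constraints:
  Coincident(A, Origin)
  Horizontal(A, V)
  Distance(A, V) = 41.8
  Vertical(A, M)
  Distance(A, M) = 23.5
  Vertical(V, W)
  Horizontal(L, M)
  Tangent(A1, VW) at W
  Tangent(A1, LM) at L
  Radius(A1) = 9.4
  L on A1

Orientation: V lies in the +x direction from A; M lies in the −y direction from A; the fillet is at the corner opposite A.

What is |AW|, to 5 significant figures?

44.114

A is at the origin; A and V share the same y with |AV| = 41.8 and V on the +x side, so V = (41.800, 0.0000). AM is vertical with |AM| = 23.5 and M on the −y side, so M = (0.0000, -23.500). The virtual corner opposite A is at (41.800, -23.500). Tangency of A1 to VW means the radius QW is perpendicular to VW and the tangent condition forces QL to be normal to LM, with radius 9.4, so the center Q sits 9.4 in from both sides at Q = (32.400, -14.100). That places the tangent points at W = (41.800, -14.100) on VW and L = (32.400, -23.500) on LM. Then |AW| = |W − A| = 44.114.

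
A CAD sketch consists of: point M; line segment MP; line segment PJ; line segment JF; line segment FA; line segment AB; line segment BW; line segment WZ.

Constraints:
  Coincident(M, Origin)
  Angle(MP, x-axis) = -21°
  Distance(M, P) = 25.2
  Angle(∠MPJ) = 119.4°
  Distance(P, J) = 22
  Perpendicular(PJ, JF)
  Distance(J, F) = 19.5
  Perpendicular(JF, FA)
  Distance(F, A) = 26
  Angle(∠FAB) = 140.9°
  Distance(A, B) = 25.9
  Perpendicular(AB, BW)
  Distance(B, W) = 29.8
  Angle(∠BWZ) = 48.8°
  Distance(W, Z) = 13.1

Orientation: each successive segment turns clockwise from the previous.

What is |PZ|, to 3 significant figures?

7.70

AB is perpendicular to BW, so BW runs at -30.7°; with |BW| = 29.8, W = (42.5, -0.866). ∠BWZ = 48.8° gives WZ at -162° from the x-axis; with |WZ| = 13.1, Z = (30.0, -4.94). Then |PZ| = |Z − P| = 7.70.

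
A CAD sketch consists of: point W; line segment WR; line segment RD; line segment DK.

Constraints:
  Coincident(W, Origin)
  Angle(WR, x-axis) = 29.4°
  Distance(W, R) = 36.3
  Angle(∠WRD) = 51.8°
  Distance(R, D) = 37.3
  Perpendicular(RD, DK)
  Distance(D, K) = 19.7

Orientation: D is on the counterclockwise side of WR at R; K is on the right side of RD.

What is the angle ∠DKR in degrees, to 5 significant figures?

62.159°

∠WRD = 51.8°, so RD runs at 29.4° + (180° − 51.8°) = 157.60° from the x-axis; with |RD| = 37.3, D = R + 37.3·(cos 157.60°, sin 157.60°) = (-2.8605, 32.034). RD is perpendicular to DK; with |DK| = 19.7 on the right of RD, K = D + 19.7·(0.38107, 0.92455) = (4.6466, 50.247). Then cos ∠DKR = KD·KR / (|KD||KR|), giving 62.159°.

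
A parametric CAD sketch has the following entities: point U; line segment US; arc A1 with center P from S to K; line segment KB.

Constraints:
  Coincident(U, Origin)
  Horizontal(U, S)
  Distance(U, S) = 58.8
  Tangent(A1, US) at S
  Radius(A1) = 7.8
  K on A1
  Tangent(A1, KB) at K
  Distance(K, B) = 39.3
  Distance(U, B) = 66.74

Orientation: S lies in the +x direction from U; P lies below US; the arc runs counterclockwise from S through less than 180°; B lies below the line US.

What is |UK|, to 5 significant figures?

51.528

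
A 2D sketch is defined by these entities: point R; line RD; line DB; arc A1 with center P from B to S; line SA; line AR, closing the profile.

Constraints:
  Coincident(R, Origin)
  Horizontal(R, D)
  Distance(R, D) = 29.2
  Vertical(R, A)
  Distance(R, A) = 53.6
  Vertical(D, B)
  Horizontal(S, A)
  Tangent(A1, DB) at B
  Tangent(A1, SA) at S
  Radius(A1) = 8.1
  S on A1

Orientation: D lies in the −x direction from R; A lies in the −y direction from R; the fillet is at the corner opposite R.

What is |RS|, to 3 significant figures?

57.6

R is at the origin; RD is horizontal with |RD| = 29.2 and D on the −x side, so D = (-29.2, 0.00). R and A share the same x with |RA| = 53.6 and A on the −y side, so A = (0.00, -53.6). The virtual corner opposite R is at (-29.2, -53.6). Tangency of A1 to DB means the radius PB is perpendicular to DB and A1 meets SA tangentially, so PS is at right angles to SA, with radius 8.1, so the center P sits 8.1 in from both sides at P = (-21.1, -45.5). That places the tangent points at B = (-29.2, -45.5) on DB and S = (-21.1, -53.6) on SA. Then |RS| = |S − R| = 57.6.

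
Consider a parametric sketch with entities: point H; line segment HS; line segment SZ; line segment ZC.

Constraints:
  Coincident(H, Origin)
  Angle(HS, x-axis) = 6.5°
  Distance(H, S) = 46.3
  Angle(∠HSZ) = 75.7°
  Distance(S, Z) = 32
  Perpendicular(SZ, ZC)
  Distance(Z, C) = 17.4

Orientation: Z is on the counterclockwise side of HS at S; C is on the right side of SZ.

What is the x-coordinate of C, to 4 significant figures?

50.90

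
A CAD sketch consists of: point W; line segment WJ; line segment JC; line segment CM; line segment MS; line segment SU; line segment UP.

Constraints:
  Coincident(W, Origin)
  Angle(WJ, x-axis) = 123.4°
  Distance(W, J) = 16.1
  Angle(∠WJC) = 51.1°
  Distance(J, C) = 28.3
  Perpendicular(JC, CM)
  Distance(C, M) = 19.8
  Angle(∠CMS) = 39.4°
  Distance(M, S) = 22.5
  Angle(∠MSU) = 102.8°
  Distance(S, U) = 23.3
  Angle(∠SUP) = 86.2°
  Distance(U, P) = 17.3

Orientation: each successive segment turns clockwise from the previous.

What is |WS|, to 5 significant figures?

10.845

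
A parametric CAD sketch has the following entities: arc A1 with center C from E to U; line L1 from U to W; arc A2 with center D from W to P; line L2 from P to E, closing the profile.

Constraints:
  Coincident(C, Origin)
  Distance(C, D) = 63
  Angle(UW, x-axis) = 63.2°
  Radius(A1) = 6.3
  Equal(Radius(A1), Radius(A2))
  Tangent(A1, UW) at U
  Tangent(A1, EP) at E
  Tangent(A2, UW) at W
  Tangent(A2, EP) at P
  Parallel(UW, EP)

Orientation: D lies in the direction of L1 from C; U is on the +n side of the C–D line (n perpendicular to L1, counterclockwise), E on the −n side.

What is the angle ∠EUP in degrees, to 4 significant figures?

78.69°

Tangency of A1 to both parallel lines with radius 6.3 puts U and E at C ± 6.3·n: U = (-5.623, 2.841), E = (5.623, -2.841). Equal radii place W and P the same way about D: W = D + 6.3·n = (22.78, 59.07), P = D − 6.3·n = (34.03, 53.39). Then cos ∠EUP = UE·UP / (|UE||UP|), giving 78.69°.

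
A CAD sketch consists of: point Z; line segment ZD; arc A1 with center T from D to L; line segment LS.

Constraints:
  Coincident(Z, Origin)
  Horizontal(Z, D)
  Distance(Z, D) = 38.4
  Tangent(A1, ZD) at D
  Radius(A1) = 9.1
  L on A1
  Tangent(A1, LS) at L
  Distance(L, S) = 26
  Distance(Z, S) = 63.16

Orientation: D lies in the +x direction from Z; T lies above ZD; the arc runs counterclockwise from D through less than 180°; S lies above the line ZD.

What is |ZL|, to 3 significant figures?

47.5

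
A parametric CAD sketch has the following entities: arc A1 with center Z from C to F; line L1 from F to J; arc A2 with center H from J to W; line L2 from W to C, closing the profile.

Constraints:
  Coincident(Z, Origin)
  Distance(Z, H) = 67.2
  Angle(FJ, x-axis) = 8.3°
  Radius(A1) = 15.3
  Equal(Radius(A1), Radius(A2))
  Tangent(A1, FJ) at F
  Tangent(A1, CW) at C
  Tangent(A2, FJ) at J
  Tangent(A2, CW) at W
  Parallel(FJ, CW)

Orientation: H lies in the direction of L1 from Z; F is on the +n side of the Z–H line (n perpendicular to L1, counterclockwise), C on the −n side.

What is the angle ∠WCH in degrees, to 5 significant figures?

12.826°

The slot axis is L1's direction at 8.3°, so u = (cos 8.3°, sin 8.3°) = (0.98953, 0.14436) and n = (−sin 8.3°, cos 8.3°) = (-0.14436, 0.98953). Z is at the origin and H lies 67.2 along u from Z, so H = 67.2·u = (66.496, 9.7007). Tangency of A1 to both parallel lines with radius 15.3 puts F and C at Z ± 15.3·n: F = (-2.2086, 15.140), C = (2.2086, -15.140). Equal radii place J and W the same way about H: J = H + 15.3·n = (64.287, 24.840), W = H − 15.3·n = (68.705, -5.4390). Then cos ∠WCH = CW·CH / (|CW||CH|), giving 12.826°.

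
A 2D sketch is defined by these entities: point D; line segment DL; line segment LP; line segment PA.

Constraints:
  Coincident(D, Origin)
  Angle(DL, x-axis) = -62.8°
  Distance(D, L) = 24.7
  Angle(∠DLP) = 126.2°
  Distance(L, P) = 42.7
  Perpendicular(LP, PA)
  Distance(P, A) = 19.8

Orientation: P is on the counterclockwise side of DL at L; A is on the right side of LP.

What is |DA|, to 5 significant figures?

69.718

D is at the origin; DL runs at -62.8° with length 24.7, so L = 24.7·(cos -62.8°, sin -62.8°) = (11.290, -21.969). ∠DLP = 126.2°, so LP runs at -62.8° + (180° − 126.2°) = -9.0000° from the x-axis; with |LP| = 42.7, P = L + 42.7·(cos -9.0000°, sin -9.0000°) = (53.465, -28.648). LP is perpendicular to PA; with |PA| = 19.8 on the right of LP, A = P + 19.8·(-0.15643, -0.98769) = (50.367, -48.205). Then |DA| = |A − D| = 69.718.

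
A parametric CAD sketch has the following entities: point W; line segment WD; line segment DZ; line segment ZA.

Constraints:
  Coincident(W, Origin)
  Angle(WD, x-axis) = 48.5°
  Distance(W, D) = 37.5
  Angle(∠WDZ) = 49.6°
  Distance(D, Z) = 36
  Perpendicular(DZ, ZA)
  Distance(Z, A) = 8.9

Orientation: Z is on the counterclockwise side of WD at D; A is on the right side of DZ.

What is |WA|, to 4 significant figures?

39.24

W is at the origin; WD runs at 48.5° with length 37.5, so D = 37.5·(cos 48.5°, sin 48.5°) = (24.85, 28.09). ∠WDZ = 49.6°, so DZ runs at 48.5° + (180° − 49.6°) = 178.9° from the x-axis; with |DZ| = 36.0, Z = D + 36.0·(cos 178.9°, sin 178.9°) = (-11.15, 28.78). DZ ⟂ ZA; with |ZA| = 8.9 on the right of DZ, A = Z + 8.9·(0.01920, 0.9998) = (-10.97, 37.68). Then |WA| = |A − W| = 39.24.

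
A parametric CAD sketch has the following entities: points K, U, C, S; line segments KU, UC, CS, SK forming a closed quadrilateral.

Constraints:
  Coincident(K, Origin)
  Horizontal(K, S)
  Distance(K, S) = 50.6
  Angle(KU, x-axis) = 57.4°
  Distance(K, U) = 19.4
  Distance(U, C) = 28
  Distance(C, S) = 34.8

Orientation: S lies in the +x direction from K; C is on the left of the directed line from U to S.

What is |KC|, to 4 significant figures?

46.20

Checks: K = (0.00, 0.00) ✓; |UC| = 28.00 ✓; |CS| = 34.80 ✓.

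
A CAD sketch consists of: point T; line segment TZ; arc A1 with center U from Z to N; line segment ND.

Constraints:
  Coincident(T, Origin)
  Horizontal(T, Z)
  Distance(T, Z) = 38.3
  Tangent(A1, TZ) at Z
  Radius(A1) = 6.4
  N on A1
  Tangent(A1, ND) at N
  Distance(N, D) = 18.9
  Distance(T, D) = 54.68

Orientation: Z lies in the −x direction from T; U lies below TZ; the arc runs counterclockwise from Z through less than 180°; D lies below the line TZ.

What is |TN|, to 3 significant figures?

44.7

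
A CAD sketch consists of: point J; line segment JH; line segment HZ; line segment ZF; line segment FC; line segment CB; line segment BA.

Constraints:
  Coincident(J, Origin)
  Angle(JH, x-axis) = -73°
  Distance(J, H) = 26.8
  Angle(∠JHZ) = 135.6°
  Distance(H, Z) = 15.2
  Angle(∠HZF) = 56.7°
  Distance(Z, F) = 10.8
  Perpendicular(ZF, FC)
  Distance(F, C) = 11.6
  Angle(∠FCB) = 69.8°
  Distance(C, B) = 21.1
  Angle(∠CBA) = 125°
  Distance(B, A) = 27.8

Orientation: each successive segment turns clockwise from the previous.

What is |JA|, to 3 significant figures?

65.1

∠FCB = 69.8° gives CB at -80.9° from the x-axis; with |CB| = 21.1, B = (9.01, -44.9). ∠CBA = 125.0° gives BA at -136° from the x-axis; with |BA| = 27.8, A = (-11.0, -64.2). Then |JA| = |A − J| = 65.1.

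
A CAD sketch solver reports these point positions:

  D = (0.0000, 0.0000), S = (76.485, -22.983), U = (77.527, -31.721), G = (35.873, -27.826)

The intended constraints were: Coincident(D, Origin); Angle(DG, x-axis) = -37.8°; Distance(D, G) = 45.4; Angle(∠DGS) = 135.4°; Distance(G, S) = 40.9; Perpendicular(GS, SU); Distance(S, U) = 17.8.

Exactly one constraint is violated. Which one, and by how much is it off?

Distance(S, U) = 17.8 — off by 9.00.

D = (0.00, 0.00) ✓; DG at -37.80° ✓; |DG| = 45.40 ✓; ∠DGS = 135.4° ✓; |GS| = 40.90 ✓; ∠(GS, SU) = 90.00° ✓; |SU| = 8.800 ✗.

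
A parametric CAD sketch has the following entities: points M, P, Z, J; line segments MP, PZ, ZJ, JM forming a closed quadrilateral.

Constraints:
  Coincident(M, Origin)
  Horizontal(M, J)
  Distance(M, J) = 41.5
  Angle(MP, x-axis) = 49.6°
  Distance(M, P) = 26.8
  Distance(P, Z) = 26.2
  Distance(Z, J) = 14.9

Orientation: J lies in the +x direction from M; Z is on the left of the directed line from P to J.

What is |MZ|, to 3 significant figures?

45.5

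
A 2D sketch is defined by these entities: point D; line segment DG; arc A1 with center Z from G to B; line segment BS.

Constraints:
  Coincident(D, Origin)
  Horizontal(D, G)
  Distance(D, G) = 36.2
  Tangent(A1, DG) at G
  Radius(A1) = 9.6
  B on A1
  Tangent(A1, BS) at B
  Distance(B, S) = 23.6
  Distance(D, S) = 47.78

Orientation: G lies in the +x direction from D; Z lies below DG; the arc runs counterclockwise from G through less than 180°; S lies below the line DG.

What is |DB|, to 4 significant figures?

29.44

D is at the origin; DG is horizontal with |DG| = 36.2 and G on the +x side, so G = (36.20, 0.000). Since A1 is tangent to DG there, ZG ⟂ DG, so Z = G + (0, -9.6) = (36.20, -9.600). Since ZB ⟂ BS (tangency), |ZS| = √(9.6² + 23.6²) = 25.48 regardless of where B sits on A1. So S lies on both circle(D, 47.78) and circle(Z, 25.48); the below-DG intersection is S = (32.70, -34.84). B is the foot of the tangent from S: B = (26.90, -11.96).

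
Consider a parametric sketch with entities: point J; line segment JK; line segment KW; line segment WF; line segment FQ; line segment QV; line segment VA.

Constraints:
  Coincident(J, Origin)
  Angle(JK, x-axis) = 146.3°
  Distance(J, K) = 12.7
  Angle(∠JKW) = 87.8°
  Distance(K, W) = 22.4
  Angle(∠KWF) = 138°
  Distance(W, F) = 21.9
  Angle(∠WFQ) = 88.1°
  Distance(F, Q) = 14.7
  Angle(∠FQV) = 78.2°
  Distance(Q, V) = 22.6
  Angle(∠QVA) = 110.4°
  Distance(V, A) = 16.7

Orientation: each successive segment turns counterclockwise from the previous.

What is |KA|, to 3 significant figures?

26.4

J is at the origin; JK runs at 146.3° with length 12.7, so K = (-10.6, 7.05). ∠JKW = 87.8° gives KW at -122° from the x-axis; with |KW| = 22.4, W = (-22.3, -12.1). ∠KWF = 138.0° gives WF at -79.5° from the x-axis; with |WF| = 21.9, F = (-18.3, -33.6). ∠WFQ = 88.1° gives FQ at 12.4° from the x-axis; with |FQ| = 14.7, Q = (-3.92, -30.4). ∠FQV = 78.2° gives QV at 114° from the x-axis; with |QV| = 22.6, V = (-13.2, -9.82). ∠QVA = 110.4° gives VA at -176° from the x-axis; with |VA| = 16.7, A = (-29.8, -10.9). Then |KA| = |A − K| = 26.4.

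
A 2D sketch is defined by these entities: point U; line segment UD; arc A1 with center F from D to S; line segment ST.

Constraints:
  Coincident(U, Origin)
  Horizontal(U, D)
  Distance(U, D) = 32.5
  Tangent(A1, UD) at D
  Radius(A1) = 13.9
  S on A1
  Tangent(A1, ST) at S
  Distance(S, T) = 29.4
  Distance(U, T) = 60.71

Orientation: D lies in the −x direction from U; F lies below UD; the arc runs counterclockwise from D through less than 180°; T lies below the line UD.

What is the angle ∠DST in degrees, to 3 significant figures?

129°

U is at the origin; UD is horizontal with |UD| = 32.5 and D on the −x side, so D = (-32.5, 0.00). Since A1 is tangent to UD there, FD ⟂ UD, so F = D + (0, -13.9) = (-32.5, -13.9). Since FS ⟂ ST (tangency), |FT| = √(13.9² + 29.4²) = 32.5 regardless of where S sits on A1. So T lies on both circle(U, 60.71) and circle(F, 32.5); the below-UD intersection is T = (-40.2, -45.5). S is the foot of the tangent from T: S = (-46.1, -16.7).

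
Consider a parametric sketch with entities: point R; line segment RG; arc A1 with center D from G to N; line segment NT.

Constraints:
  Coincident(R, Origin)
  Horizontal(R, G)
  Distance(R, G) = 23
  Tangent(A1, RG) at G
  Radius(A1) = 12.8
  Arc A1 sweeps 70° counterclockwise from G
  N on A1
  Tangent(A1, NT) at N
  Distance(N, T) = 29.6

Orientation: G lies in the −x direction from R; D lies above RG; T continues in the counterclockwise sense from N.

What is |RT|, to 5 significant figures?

36.247

R is at the origin; R and G share the same y with |RG| = 23.0 and G on the −x side, so G = (-23.000, 0.0000). A1 meets RG tangentially, so DG is at right angles to RG, so D = G + (0, 12.8) = (-23.000, 12.800). On A1, G sits at bearing -90° from D; a 70° counterclockwise sweep puts N at bearing -20°, so N = D + 12.8·(cos -20°, sin -20°) = (-10.972, 8.4221). The tangent condition forces DN to be normal to NT, so NT runs along (−sin -20°, cos -20°); with |NT| = 29.6, T = (-0.84814, 36.237). Then |RT| = |T − R| = 36.247.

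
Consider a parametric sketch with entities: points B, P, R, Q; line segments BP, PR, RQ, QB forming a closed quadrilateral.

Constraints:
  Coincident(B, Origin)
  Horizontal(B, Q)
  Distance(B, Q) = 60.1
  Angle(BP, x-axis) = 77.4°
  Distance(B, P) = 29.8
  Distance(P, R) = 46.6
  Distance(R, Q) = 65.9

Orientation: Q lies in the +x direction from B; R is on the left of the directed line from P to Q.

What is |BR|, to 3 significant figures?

73.6

B is at the origin; BQ is horizontal with |BQ| = 60.1 and Q in +x, so Q = (60.1, 0). BP runs at 77.4° with |BP| = 29.8, so P = (6.50, 29.1). R is determined by |PR| = 46.6 and |RQ| = 65.9 together: it lies at the intersection of circle(P, 46.6) and circle(Q, 65.9). With |PQ| = 61.0, the foot of the radical line on PQ is 12.7 from P and the perpendicular offset is √(46.6² − 12.7²) = 44.8. Taking the left-of-PQ solution: R = (39.0, 62.4).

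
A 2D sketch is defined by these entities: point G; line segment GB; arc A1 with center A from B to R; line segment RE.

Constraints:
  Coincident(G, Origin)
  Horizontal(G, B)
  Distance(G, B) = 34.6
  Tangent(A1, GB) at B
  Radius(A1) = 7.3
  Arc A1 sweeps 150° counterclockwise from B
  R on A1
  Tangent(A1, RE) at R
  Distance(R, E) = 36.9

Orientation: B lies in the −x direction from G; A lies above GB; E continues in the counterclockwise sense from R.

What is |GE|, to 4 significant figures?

70.61

On A1, B sits at bearing -90° from A; a 150° counterclockwise sweep puts R at bearing 60°, so R = A + 7.3·(cos 60°, sin 60°) = (-30.95, 13.62). Tangency of A1 to RE means the radius AR is perpendicular to RE, so RE runs along (−sin 60°, cos 60°); with |RE| = 36.9, E = (-62.91, 32.07). Then |GE| = |E − G| = 70.61.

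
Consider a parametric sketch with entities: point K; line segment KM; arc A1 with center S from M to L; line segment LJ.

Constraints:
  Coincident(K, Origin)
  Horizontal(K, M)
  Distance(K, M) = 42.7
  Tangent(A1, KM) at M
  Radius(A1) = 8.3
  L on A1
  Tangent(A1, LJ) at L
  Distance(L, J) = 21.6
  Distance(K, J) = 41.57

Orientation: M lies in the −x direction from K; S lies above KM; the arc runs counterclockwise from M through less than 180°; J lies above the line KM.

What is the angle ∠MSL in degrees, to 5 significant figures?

79.685°

Checks: |SL| = 8.300 ✓; ∠(SL, LJ) = 90.00° ✓; |LJ| = 21.60 ✓; |KJ| = 41.57 ✓.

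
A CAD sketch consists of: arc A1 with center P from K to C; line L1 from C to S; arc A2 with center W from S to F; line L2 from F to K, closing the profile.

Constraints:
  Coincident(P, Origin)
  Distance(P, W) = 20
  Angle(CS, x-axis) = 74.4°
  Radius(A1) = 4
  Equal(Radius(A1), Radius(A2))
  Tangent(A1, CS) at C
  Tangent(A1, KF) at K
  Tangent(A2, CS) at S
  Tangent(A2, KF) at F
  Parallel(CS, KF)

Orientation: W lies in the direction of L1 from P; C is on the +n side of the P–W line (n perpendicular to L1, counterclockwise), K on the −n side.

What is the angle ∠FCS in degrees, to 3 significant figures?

21.8°

The slot axis is L1's direction at 74.4°, so u = (cos 74.4°, sin 74.4°) = (0.269, 0.963) and n = (−sin 74.4°, cos 74.4°) = (-0.963, 0.269). P is at the origin and W lies 20.0 along u from P, so W = 20.0·u = (5.38, 19.3). Tangency of A1 to both parallel lines with radius 4.0 puts C and K at P ± 4.0·n: C = (-3.85, 1.08), K = (3.85, -1.08). Equal radii place S and F the same way about W: S = W + 4.0·n = (1.53, 20.3), F = W − 4.0·n = (9.23, 18.2). Then cos ∠FCS = CF·CS / (|CF||CS|), giving 21.8°.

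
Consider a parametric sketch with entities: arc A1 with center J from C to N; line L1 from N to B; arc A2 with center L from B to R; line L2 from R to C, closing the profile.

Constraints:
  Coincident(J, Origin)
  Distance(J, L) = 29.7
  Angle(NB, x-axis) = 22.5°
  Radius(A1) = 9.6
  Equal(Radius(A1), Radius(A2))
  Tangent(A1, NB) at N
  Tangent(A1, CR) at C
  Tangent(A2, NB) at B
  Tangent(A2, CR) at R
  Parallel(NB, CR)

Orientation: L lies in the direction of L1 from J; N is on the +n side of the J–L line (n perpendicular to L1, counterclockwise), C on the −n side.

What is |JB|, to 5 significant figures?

31.213

The slot axis is L1's direction at 22.5°, so u = (cos 22.5°, sin 22.5°) = (0.92388, 0.38268) and n = (−sin 22.5°, cos 22.5°) = (-0.38268, 0.92388). J is at the origin and L lies 29.7 along u from J, so L = 29.7·u = (27.439, 11.366). Tangency of A1 to both parallel lines with radius 9.6 puts N and C at J ± 9.6·n: N = (-3.6738, 8.8692), C = (3.6738, -8.8692). Equal radii place B and R the same way about L: B = L + 9.6·n = (23.765, 20.235), R = L − 9.6·n = (31.113, 2.4965). Then |JB| = |B − J| = 31.213.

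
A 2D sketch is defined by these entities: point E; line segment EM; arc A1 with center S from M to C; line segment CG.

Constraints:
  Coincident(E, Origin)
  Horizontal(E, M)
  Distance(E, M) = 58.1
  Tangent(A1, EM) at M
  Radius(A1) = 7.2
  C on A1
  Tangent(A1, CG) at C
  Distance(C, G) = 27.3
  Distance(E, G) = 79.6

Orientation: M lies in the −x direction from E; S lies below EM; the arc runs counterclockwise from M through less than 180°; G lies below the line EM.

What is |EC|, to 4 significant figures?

65.14

Checks: E = (0.00, 0.00) ✓; |SC| = 7.200 ✓; ∠(SC, CG) = 90.00° ✓; |CG| = 27.30 ✓; |EG| = 79.60 ✓.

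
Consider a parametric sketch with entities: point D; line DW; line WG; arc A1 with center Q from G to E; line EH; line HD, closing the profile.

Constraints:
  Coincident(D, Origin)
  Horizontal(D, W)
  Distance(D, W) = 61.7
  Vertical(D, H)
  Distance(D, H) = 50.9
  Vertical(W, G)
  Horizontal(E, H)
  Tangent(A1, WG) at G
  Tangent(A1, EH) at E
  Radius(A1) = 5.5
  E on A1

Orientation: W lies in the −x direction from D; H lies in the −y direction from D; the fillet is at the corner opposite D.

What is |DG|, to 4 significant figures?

76.60

D is at the origin; D and W share the same y with |DW| = 61.7 and W on the −x side, so W = (-61.70, 0.000). DH is vertical with |DH| = 50.9 and H on the −y side, so H = (0.000, -50.90). The virtual corner opposite D is at (-61.70, -50.90). Tangency of A1 to WG means the radius QG is perpendicular to WG and the tangent condition forces QE to be normal to EH, with radius 5.5, so the center Q sits 5.5 in from both sides at Q = (-56.20, -45.40). That places the tangent points at G = (-61.70, -45.40) on WG and E = (-56.20, -50.90) on EH. Then |DG| = |G − D| = 76.60.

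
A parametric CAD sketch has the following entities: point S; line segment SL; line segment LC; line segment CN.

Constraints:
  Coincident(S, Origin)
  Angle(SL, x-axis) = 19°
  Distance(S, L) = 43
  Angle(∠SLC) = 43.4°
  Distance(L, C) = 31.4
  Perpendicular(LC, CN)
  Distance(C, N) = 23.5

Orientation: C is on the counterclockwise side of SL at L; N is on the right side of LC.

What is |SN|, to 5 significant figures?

53.045

S is at the origin; SL runs at 19.0° with length 43.0, so L = 43.0·(cos 19.0°, sin 19.0°) = (40.657, 13.999). ∠SLC = 43.4°, so LC runs at 19.0° + (180° − 43.4°) = 155.60° from the x-axis; with |LC| = 31.4, C = L + 31.4·(cos 155.60°, sin 155.60°) = (12.062, 26.971). LC is perpendicular to CN; with |CN| = 23.5 on the right of LC, N = C + 23.5·(0.41310, 0.91068) = (21.770, 48.372). Then |SN| = |N − S| = 53.045.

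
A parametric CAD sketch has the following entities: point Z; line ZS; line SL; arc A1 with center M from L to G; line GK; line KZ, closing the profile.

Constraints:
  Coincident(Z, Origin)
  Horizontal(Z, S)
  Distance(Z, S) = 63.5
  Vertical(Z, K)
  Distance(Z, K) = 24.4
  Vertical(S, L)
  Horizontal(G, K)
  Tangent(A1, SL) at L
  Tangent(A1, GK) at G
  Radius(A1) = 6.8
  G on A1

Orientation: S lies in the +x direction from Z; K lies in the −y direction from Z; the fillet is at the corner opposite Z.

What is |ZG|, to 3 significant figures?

61.7

Z is at the origin; Z and S share the same y with |ZS| = 63.5 and S on the +x side, so S = (63.5, 0.00). Z and K share the same x with |ZK| = 24.4 and K on the −y side, so K = (0.00, -24.4). The virtual corner opposite Z is at (63.5, -24.4). A1 meets SL tangentially, so ML is at right angles to SL and A1 meets GK tangentially, so MG is at right angles to GK, with radius 6.8, so the center M sits 6.8 in from both sides at M = (56.7, -17.6). That places the tangent points at L = (63.5, -17.6) on SL and G = (56.7, -24.4) on GK. Then |ZG| = |G − Z| = 61.7.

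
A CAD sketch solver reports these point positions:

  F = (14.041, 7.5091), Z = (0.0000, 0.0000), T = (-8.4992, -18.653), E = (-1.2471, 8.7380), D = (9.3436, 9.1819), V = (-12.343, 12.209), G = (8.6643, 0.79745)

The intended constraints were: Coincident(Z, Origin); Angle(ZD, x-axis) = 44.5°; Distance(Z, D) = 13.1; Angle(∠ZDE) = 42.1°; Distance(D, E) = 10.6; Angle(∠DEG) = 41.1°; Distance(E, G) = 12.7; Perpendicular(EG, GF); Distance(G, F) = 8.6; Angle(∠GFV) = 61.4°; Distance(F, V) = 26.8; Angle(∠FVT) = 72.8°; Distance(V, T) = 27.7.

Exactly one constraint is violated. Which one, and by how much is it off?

Distance(V, T) = 27.7 — off by 3.40.

Z = (0.00, 0.00) ✓; ZD at 44.50° ✓; |ZD| = 13.10 ✓; ∠ZDE = 42.10° ✓; |DE| = 10.60 ✓; ∠DEG = 41.10° ✓; |EG| = 12.70 ✓; ∠(EG, GF) = 90.00° ✓; |GF| = 8.600 ✓; ∠GFV = 61.40° ✓; |FV| = 26.80 ✓; ∠FVT = 72.80° ✓; |VT| = 31.10 ✗.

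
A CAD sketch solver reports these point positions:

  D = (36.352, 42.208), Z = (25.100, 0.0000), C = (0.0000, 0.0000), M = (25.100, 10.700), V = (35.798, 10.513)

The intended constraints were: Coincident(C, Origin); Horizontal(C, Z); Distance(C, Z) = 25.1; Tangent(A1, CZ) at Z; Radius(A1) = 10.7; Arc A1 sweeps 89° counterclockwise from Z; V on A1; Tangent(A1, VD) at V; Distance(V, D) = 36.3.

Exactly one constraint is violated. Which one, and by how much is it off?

Distance(V, D) = 36.3 — off by 4.60.

C = (0.00, 0.00) ✓; C.y = 0.00, Z.y = 0.00 ✓; |CZ| = 25.10 ✓; ∠(MZ, ZC) = 90.00° ✓; |MZ| = 10.70 ✓; bearing(M→V) − bearing(M→Z) = 89.00° ✓; |MV| = 10.70 ✓; ∠(MV, VD) = 90.00° ✓; |VD| = 31.70 ✗.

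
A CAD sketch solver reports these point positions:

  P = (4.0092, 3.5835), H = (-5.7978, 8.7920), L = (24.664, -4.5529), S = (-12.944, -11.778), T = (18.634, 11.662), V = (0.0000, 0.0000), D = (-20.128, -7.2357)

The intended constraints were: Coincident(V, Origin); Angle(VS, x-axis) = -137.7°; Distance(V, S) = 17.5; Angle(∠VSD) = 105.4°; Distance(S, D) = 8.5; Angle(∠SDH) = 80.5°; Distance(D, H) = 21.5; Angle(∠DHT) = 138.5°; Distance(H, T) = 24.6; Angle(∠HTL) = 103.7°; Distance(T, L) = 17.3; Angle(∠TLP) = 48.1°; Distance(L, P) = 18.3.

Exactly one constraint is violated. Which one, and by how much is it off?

Distance(L, P) = 18.3 — off by 3.90.

V = (0.00, 0.00) ✓; VS at -137.7° ✓; |VS| = 17.50 ✓; ∠VSD = 105.4° ✓; |SD| = 8.500 ✓; ∠SDH = 80.50° ✓; |DH| = 21.50 ✓; ∠DHT = 138.5° ✓; |HT| = 24.60 ✓; ∠HTL = 103.7° ✓; |TL| = 17.30 ✓; ∠TLP = 48.10° ✓; |LP| = 22.20 ✗.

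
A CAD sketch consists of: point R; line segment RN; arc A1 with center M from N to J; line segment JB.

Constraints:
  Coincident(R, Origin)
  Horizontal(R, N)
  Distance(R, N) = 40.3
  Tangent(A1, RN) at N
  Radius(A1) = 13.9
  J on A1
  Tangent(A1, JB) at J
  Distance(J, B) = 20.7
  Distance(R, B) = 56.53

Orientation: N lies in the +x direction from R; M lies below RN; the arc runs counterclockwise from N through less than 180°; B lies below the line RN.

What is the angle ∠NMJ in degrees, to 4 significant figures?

125.7°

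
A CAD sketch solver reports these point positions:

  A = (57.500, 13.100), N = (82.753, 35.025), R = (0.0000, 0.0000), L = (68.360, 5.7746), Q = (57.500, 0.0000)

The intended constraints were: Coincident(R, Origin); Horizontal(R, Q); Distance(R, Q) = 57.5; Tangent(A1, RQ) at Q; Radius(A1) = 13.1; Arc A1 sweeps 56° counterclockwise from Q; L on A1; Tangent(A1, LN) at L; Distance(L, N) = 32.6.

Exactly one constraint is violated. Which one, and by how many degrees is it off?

Tangent(A1, LN) at L — off by 7.80°.

R = (0.00, 0.00) ✓; R.y = 0.00, Q.y = 0.00 ✓; |RQ| = 57.50 ✓; ∠(AQ, QR) = 90.00° ✓; |AQ| = 13.10 ✓; bearing(A→L) − bearing(A→Q) = 56.00° ✓; |AL| = 13.10 ✓; ∠(AL, LN) = 82.20° ✗; |LN| = 32.60 ✓.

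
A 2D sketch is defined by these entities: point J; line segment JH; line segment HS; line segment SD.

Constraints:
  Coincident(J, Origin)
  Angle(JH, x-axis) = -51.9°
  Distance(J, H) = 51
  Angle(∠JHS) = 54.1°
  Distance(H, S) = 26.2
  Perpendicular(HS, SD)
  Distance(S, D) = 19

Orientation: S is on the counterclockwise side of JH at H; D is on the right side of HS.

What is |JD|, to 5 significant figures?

60.426

J is at the origin; JH runs at -51.9° with length 51.0, so H = 51.0·(cos -51.9°, sin -51.9°) = (31.469, -40.134). ∠JHS = 54.1°, so HS runs at -51.9° + (180° − 54.1°) = 74.000° from the x-axis; with |HS| = 26.2, S = H + 26.2·(cos 74.000°, sin 74.000°) = (38.691, -14.949). HS is perpendicular to SD; with |SD| = 19.0 on the right of HS, D = S + 19.0·(0.96126, -0.27564) = (56.955, -20.186). Then |JD| = |D − J| = 60.426.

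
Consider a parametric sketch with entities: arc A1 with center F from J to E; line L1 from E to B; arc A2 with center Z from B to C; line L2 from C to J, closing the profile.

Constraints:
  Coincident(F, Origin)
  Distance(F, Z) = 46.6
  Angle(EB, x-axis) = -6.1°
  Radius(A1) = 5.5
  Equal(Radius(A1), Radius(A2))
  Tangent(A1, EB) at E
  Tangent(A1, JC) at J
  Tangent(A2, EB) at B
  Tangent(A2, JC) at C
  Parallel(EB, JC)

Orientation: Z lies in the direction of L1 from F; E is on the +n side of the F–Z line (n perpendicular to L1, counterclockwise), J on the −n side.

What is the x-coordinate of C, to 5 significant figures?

45.752

The slot axis is L1's direction at -6.1°, so u = (cos -6.1°, sin -6.1°) = (0.99434, -0.10626) and n = (−sin -6.1°, cos -6.1°) = (0.10626, 0.99434). F is at the origin and Z lies 46.6 along u from F, so Z = 46.6·u = (46.336, -4.9519). Tangency of A1 to both parallel lines with radius 5.5 puts E and J at F ± 5.5·n: E = (0.58445, 5.4689), J = (-0.58445, -5.4689). Equal radii place B and C the same way about Z: B = Z + 5.5·n = (46.921, 0.51695), C = Z − 5.5·n = (45.752, -10.421). So C.x = 45.752.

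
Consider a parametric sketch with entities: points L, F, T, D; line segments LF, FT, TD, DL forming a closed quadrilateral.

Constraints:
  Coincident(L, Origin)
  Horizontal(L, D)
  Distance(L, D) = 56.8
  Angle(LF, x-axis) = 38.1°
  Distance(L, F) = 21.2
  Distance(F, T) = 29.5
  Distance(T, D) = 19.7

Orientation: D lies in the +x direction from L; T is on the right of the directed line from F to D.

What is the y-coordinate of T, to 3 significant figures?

-6.93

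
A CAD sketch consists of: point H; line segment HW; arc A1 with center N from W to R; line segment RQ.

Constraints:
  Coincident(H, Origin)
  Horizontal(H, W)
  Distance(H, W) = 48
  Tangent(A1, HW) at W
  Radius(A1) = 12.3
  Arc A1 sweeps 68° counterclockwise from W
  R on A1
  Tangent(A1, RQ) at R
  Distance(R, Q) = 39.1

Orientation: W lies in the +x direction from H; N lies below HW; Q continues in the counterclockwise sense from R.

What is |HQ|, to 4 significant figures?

49.12

On A1, W sits at bearing 90° from N; a 68° counterclockwise sweep puts R at bearing 158°, so R = N + 12.3·(cos 158°, sin 158°) = (36.60, -7.692). Tangency of A1 to RQ means the radius NR is perpendicular to RQ, so RQ runs along (−sin 158°, cos 158°); with |RQ| = 39.1, Q = (21.95, -43.95). Then |HQ| = |Q − H| = 49.12.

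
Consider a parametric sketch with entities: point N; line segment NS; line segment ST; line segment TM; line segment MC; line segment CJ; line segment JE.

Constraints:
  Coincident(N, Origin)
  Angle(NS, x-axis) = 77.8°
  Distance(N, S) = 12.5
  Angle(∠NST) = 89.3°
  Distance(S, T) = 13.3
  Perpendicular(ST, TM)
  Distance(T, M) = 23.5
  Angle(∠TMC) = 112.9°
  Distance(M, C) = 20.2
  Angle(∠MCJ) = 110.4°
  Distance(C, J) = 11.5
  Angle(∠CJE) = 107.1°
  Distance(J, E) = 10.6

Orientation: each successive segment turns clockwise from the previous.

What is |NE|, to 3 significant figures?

8.21

N is at the origin; NS runs at 77.8° with length 12.5, so S = (2.64, 12.2). ∠NST = 89.3° gives ST at -12.9° from the x-axis; with |ST| = 13.3, T = (15.6, 9.25). ST ⟂ TM, so TM runs at -103°; with |TM| = 23.5, M = (10.4, -13.7). ∠TMC = 112.9° gives MC at -170° from the x-axis; with |MC| = 20.2, C = (-9.53, -17.2). ∠MCJ = 110.4° gives CJ at 120° from the x-axis; with |CJ| = 11.5, J = (-15.4, -7.25). ∠CJE = 107.1° gives JE at 47.5° from the x-axis; with |JE| = 10.6, E = (-8.19, 0.568). Then |NE| = |E − N| = 8.21.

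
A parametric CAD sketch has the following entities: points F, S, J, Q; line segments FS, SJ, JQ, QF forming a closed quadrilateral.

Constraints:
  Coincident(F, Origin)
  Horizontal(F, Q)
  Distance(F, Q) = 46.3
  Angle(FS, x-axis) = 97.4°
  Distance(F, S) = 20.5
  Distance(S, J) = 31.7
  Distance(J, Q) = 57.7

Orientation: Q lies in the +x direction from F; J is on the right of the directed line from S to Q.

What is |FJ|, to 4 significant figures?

14.74

F is at the origin; FQ is horizontal with |FQ| = 46.3 and Q in +x, so Q = (46.3, 0). FS runs at 97.4° with |FS| = 20.5, so S = (-2.640, 20.33). J is determined by |SJ| = 31.7 and |JQ| = 57.7 together: it lies at the intersection of circle(S, 31.7) and circle(Q, 57.7). With |SQ| = 52.99, the foot of the radical line on SQ is 4.567 from S and the perpendicular offset is √(31.7² − 4.567²) = 31.37. Taking the right-of-SQ solution: J = (-10.46, -10.39).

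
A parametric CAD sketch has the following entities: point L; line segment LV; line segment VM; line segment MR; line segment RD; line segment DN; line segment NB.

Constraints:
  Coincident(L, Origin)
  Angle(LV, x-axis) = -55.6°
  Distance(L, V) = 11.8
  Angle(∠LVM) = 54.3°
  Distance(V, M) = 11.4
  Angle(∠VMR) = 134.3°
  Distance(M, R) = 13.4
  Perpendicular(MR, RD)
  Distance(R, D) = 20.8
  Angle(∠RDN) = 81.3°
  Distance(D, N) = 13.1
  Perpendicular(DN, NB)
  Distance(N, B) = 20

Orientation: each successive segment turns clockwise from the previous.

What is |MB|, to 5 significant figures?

3.6038

L is at the origin; LV runs at -55.6° with length 11.8, so V = (6.6666, -9.7363). ∠LVM = 54.3° gives VM at 178.70° from the x-axis; with |VM| = 11.4, M = (-4.7305, -9.4777). ∠VMR = 134.3° gives MR at 133.00° from the x-axis; with |MR| = 13.4, R = (-13.869, 0.32244). The perpendicularity gives RD at right angles to MR, so RD runs at 43.000°; with |RD| = 20.8, D = (1.3429, 14.508). ∠RDN = 81.3° gives DN at -55.700° from the x-axis; with |DN| = 13.1, N = (8.7251, 3.6861). DN ⟂ NB, so NB runs at -145.70°; with |NB| = 20.0, B = (-7.7969, -7.5844). Then |MB| = |B − M| = 3.6038.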